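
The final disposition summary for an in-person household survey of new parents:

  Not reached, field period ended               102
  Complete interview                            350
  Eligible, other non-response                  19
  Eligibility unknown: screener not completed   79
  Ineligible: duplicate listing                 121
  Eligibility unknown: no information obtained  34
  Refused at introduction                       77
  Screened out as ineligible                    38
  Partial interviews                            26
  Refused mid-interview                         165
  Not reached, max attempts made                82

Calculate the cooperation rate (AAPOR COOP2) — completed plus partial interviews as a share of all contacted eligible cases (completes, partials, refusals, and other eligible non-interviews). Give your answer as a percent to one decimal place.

59.0%

Refusals = 77 + 165 = 242
Non-contacts = 102 + 82 = 184
Eligibility not determined = 79 + 34 = 113
Not eligible = 38 + 121 = 159
Numerator → 350 + 26 = 376
Denominator → 350 + 26 + 242 + 19 = 637
COOP2 = 376 / 637 = 0.5903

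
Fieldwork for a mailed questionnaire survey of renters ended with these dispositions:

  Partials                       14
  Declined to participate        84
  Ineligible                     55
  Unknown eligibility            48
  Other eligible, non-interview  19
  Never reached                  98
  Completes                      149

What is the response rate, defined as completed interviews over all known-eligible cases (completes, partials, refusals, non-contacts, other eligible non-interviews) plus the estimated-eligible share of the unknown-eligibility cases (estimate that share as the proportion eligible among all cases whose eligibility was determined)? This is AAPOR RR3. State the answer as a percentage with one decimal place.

36.7%

Num → 149
Eligible (known) → 149 + 14 + 84 + 98 + 19 = 364
e = 364 / (364 + 55) = 364 / 419 = 0.8687
e × U → 0.8687 × 48 = 41.70
Base → 364 + 41.70 = 405.70
RR3 = 149 / 405.70 = 0.3673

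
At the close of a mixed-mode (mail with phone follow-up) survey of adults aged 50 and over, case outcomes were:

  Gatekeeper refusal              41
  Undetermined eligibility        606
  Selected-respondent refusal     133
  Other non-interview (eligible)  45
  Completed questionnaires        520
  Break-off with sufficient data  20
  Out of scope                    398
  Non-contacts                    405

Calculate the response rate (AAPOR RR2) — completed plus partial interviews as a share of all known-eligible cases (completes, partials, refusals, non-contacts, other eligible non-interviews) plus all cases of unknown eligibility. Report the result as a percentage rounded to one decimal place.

30.5%

Refusal or break-off = 41 + 133 = 174
Numerator: 520 + 20 = 540
Base: 520 + 20 + 174 + 405 + 45 + 606 = 1770
RR2 = 540 / 1770 = 0.3051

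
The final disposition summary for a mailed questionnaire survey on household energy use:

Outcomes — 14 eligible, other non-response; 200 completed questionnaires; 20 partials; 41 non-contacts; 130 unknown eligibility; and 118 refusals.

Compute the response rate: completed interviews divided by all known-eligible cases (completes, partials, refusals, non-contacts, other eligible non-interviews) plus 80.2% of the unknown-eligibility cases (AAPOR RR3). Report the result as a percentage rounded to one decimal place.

Numerator: 200
Eligible (known): 200 + 20 + 118 + 41 + 14 = 393
Eligible share of unknowns: 0.8020 × 130 = 104.26
Denominator: 393 + 104.26 = 497.26
RR3 = 200 / 497.26 = 0.4022

40.2%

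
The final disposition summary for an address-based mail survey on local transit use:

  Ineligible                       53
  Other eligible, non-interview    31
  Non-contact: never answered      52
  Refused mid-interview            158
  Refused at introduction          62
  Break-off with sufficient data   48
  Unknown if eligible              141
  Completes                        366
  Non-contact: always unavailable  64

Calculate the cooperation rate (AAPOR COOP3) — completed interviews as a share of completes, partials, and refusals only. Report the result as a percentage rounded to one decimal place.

57.7%

Declined to participate = 62 + 158 = 220
No answer / not reached = 52 + 64 = 116
Top → 366
Base → 366 + 48 + 220 = 634
COOP3 = 366 / 634 = 0.5773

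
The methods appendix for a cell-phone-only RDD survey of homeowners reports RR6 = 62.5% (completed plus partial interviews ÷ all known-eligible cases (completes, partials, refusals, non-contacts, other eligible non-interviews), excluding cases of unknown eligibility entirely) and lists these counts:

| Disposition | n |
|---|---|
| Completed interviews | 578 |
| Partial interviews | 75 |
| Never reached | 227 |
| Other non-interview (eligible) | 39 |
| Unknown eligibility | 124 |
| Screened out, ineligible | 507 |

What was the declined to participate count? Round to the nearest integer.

Numerator: 578 + 75 = 653
RR6 = 653 / D = 0.625
D = 653 / 0.625 = 1044.8
Other denominator terms total 919
declined to participate = 1044.8 − 919 ≈ 126

126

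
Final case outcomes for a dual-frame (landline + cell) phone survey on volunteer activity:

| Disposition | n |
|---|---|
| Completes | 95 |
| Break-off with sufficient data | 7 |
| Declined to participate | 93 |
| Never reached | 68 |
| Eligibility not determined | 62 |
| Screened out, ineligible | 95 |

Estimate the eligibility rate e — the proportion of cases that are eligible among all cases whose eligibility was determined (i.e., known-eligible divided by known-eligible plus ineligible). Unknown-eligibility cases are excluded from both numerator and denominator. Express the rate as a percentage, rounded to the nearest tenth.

Eligible (known) = 95 + 7 + 93 + 68 = 263
e = 263 / (263 + 95) = 263 / 358 = 0.7346

73.5%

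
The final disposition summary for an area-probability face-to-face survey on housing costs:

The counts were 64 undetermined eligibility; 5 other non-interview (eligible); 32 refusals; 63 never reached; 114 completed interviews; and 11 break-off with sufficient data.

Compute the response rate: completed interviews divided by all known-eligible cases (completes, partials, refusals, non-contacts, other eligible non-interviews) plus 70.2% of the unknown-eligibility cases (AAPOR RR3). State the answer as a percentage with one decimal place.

42.2%

Top: 114
Eligible (known): 114 + 11 + 32 + 63 + 5 = 225
e × U: 0.7020 × 64 = 44.93
Denom: 225 + 44.93 = 269.93
RR3 = 114 / 269.93 = 0.4223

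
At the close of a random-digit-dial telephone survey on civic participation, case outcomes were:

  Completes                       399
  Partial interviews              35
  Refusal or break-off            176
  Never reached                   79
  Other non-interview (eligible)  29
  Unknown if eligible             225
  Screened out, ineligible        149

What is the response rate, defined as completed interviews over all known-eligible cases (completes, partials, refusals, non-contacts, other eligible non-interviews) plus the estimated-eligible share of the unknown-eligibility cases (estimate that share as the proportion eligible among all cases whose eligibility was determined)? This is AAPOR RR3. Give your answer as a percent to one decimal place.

Top: 399
Eligible (known): 399 + 35 + 176 + 79 + 29 = 718
e = 718 / (718 + 149) = 718 / 867 = 0.8281
Estimated eligible among unknowns: 0.8281 × 225 = 186.32
Denominator: 718 + 186.32 = 904.32
RR3 = 399 / 904.32 = 0.4412

44.1%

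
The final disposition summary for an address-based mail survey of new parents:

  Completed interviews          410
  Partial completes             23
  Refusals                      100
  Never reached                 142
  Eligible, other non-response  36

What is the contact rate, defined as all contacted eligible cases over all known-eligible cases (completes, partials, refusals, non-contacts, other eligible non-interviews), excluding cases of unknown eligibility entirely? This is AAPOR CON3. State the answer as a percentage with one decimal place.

80.0%

Numerator = 410 + 23 + 100 + 36 = 569
Denominator = 410 + 23 + 100 + 142 + 36 = 711
CON3 = 569 / 711 = 0.8003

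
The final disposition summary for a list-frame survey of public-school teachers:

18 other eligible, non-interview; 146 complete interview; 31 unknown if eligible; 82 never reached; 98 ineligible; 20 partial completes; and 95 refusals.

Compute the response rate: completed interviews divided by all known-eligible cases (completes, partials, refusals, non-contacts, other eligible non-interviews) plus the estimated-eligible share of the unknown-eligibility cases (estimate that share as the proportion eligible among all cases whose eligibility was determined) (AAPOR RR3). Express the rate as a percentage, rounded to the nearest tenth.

Num = 146
Determined eligible = 146 + 20 + 95 + 82 + 18 = 361
e = 361 / (361 + 98) = 361 / 459 = 0.7865
e × U = 0.7865 × 31 = 24.38
Base = 361 + 24.38 = 385.38
RR3 = 146 / 385.38 = 0.3788

37.9%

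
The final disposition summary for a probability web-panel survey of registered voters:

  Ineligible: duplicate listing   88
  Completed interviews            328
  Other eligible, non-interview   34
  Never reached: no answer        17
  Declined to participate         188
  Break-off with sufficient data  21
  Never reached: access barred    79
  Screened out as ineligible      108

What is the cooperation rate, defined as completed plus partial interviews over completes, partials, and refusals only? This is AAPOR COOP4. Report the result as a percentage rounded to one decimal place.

65.0%

No contact after all attempts = 17 + 79 = 96
Ineligible = 108 + 88 = 196
Top: 328 + 21 = 349
Denominator: 328 + 21 + 188 = 537
COOP4 = 349 / 537 = 0.6499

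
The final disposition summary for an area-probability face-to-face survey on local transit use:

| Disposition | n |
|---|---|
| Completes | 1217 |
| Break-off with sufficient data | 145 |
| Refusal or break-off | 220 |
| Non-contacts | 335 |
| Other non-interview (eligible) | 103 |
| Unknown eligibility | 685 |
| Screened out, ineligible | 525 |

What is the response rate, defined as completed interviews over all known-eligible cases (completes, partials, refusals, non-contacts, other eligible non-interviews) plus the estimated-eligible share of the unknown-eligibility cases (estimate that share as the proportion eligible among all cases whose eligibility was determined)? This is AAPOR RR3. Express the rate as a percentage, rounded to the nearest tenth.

Numerator → 1217
Determined eligible → 1217 + 145 + 220 + 335 + 103 = 2020
e = 2020 / (2020 + 525) = 2020 / 2545 = 0.7937
e × U → 0.7937 × 685 = 543.68
Denom → 2020 + 543.68 = 2563.68
RR3 = 1217 / 2563.68 = 0.4747

47.5%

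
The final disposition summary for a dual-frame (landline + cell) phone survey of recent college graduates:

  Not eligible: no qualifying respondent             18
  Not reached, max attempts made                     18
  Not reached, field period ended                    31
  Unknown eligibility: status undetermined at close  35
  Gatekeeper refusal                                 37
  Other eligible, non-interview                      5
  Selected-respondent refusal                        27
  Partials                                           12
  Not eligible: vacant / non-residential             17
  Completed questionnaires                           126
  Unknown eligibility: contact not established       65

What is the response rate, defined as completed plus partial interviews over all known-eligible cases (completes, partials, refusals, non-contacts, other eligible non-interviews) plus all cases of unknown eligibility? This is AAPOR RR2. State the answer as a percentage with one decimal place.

Refused = 37 + 27 = 64
Never reached = 31 + 18 = 49
Undetermined eligibility = 65 + 35 = 100
Out of scope = 18 + 17 = 35
Numerator → 126 + 12 = 138
Base → 126 + 12 + 64 + 49 + 5 + 100 = 356
RR2 = 138 / 356 = 0.3876

38.8%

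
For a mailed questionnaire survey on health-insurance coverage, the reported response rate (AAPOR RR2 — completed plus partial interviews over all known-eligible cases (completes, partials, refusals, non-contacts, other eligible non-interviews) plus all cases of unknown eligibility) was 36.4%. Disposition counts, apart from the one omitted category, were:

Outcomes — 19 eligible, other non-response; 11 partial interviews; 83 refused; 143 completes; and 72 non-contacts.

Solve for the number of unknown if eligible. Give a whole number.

Num: 143 + 11 = 154
RR2 = 154 / D = 0.364
D = 154 / 0.364 = 423.1
Rest of base = 328
unknown if eligible = 423.1 − 328 ≈ 95

95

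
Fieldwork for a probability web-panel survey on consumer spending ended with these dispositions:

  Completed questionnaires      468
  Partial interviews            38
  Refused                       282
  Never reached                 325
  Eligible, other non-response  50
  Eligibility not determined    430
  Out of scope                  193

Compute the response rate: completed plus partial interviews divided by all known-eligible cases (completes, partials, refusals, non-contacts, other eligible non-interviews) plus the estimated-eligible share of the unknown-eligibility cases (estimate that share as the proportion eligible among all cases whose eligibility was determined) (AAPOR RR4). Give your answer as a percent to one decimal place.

33.0%

Numerator → 468 + 38 = 506
Determined eligible → 468 + 38 + 282 + 325 + 50 = 1163
e = 1163 / (1163 + 193) = 1163 / 1356 = 0.8577
Estimated eligible among unknowns → 0.8577 × 430 = 368.81
Denominator → 1163 + 368.81 = 1531.81
RR4 = 506 / 1531.81 = 0.3303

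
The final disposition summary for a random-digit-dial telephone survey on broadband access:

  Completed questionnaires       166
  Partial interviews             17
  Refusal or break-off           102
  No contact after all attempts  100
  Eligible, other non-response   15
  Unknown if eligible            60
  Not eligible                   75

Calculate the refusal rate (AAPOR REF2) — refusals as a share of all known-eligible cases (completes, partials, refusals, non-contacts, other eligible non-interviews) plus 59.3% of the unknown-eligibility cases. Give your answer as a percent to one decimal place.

23.4%

Num → 102
Eligible (known) → 166 + 17 + 102 + 100 + 15 = 400
Estimated eligible among unknowns → 0.5930 × 60 = 35.58
Denominator → 400 + 35.58 = 435.58
REF2 = 102 / 435.58 = 0.2342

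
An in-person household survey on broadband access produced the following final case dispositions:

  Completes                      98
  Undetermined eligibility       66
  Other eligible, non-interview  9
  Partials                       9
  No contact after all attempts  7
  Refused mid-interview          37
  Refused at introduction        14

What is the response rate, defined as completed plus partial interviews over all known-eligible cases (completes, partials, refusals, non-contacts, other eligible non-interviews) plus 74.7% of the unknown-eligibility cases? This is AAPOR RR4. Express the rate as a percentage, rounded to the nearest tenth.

47.9%

Refused = 14 + 37 = 51
Numerator = 98 + 9 = 107
Determined eligible = 98 + 9 + 51 + 7 + 9 = 174
Estimated eligible among unknowns = 0.7470 × 66 = 49.30
Denominator = 174 + 49.30 = 223.30
RR4 = 107 / 223.30 = 0.4792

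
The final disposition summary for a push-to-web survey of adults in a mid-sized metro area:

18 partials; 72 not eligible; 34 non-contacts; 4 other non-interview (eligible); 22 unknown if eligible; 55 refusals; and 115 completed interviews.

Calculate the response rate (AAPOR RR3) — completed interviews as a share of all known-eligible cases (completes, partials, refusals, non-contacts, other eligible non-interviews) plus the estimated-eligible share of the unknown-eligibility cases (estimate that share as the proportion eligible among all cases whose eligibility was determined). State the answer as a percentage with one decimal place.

Num = 115
Eligible (known) = 115 + 18 + 55 + 34 + 4 = 226
e = 226 / (226 + 72) = 226 / 298 = 0.7584
e × U = 0.7584 × 22 = 16.68
Denominator = 226 + 16.68 = 242.68
RR3 = 115 / 242.68 = 0.4739

47.4%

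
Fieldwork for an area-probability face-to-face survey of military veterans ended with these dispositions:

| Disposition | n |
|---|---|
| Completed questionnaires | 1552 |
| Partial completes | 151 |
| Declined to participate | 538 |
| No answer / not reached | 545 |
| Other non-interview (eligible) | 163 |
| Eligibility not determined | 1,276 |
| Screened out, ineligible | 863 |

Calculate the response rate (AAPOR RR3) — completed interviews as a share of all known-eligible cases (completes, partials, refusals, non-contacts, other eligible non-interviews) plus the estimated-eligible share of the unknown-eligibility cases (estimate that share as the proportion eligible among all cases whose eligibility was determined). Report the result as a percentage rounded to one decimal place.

Num → 1552
Known eligible → 1552 + 151 + 538 + 545 + 163 = 2949
e = 2949 / (2949 + 863) = 2949 / 3812 = 0.7736
Eligible share of unknowns → 0.7736 × 1276 = 987.11
Denom → 2949 + 987.11 = 3936.11
RR3 = 1552 / 3936.11 = 0.3943

39.4%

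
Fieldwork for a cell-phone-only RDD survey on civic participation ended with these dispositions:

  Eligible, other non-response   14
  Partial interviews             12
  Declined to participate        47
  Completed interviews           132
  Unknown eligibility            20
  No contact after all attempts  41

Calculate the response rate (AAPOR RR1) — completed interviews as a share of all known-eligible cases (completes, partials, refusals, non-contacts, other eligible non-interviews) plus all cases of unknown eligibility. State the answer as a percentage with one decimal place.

Num → 132
Denominator → 132 + 12 + 47 + 41 + 14 + 20 = 266
RR1 = 132 / 266 = 0.4962

49.6%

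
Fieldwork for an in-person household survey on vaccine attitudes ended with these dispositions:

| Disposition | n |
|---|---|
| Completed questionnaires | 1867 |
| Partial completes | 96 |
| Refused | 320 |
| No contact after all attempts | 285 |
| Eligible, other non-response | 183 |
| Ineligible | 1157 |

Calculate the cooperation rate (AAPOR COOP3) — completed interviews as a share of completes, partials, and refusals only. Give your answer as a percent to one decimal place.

Numerator: 1867
Base: 1867 + 96 + 320 = 2283
COOP3 = 1867 / 2283 = 0.8178

81.8%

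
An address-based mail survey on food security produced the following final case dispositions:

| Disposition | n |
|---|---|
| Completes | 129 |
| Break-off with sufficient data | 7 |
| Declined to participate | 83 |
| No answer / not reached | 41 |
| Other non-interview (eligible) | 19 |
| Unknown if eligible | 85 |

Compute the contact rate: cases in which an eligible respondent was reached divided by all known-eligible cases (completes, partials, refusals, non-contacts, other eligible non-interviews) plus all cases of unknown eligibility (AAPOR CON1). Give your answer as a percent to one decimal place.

65.4%

Top = 129 + 7 + 83 + 19 = 238
Base = 129 + 7 + 83 + 41 + 19 + 85 = 364
CON1 = 238 / 364 = 0.6538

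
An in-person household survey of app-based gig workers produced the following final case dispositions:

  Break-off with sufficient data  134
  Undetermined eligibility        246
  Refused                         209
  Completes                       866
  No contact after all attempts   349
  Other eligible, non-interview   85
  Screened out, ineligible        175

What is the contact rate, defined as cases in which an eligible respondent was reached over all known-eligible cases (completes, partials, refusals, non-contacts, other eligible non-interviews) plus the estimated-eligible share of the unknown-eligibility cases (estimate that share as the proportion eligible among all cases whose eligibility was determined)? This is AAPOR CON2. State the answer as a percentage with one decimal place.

Numerator: 866 + 134 + 209 + 85 = 1294
Determined eligible: 866 + 134 + 209 + 349 + 85 = 1643
e = 1643 / (1643 + 175) = 1643 / 1818 = 0.9037
e × U: 0.9037 × 246 = 222.31
Denominator: 1643 + 222.31 = 1865.31
CON2 = 1294 / 1865.31 = 0.6937

69.4%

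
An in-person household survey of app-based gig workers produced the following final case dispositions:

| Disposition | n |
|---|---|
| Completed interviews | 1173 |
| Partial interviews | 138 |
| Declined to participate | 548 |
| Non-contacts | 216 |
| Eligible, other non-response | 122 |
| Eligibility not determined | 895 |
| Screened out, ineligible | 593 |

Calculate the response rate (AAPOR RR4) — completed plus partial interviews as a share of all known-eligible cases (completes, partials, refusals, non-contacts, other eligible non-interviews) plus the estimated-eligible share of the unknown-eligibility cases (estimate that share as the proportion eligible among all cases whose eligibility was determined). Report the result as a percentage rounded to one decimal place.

45.2%

Numerator = 1173 + 138 = 1311
Eligible (known) = 1173 + 138 + 548 + 216 + 122 = 2197
e = 2197 / (2197 + 593) = 2197 / 2790 = 0.7875
Eligible share of unknowns = 0.7875 × 895 = 704.81
Denom = 2197 + 704.81 = 2901.81
RR4 = 1311 / 2901.81 = 0.4518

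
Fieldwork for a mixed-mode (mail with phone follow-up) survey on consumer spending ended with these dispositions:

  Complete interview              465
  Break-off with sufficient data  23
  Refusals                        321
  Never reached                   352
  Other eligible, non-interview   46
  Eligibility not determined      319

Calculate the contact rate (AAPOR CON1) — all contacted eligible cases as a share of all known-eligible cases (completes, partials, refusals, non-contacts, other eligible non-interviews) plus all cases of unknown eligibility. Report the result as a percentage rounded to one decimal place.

56.0%

Top = 465 + 23 + 321 + 46 = 855
Base = 465 + 23 + 321 + 352 + 46 + 319 = 1526
CON1 = 855 / 1526 = 0.5603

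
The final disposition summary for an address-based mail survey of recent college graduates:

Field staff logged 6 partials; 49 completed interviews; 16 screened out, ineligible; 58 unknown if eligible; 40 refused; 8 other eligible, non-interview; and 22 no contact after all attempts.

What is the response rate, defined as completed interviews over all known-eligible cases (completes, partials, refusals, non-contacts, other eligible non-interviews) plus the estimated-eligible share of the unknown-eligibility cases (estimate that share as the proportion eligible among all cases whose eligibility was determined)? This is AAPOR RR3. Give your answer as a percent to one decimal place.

Num: 49
Known eligible: 49 + 6 + 40 + 22 + 8 = 125
e = 125 / (125 + 16) = 125 / 141 = 0.8865
Eligible share of unknowns: 0.8865 × 58 = 51.42
Base: 125 + 51.42 = 176.42
RR3 = 49 / 176.42 = 0.2777

27.8%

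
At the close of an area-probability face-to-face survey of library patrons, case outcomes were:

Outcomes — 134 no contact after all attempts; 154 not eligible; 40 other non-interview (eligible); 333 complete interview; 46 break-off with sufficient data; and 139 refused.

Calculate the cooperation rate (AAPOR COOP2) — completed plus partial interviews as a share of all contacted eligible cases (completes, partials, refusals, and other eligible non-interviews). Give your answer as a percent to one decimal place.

67.9%

Top → 333 + 46 = 379
Denominator → 333 + 46 + 139 + 40 = 558
COOP2 = 379 / 558 = 0.6792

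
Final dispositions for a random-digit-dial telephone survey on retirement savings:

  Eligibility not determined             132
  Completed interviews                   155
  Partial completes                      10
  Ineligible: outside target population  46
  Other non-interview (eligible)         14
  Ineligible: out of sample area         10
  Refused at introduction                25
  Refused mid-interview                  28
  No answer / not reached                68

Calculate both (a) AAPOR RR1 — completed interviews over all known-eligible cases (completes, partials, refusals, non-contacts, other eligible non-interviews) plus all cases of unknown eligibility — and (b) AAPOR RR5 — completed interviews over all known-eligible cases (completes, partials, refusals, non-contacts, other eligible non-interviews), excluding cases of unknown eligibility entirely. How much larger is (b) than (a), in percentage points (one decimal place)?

Declined to participate = 25 + 28 = 53
Not eligible = 46 + 10 = 56
Numerator = 155
Base = 155 + 10 + 53 + 68 + 14 + 132 = 432
RR1 = 155 / 432 = 0.3588
Base = 155 + 10 + 53 + 68 + 14 = 300
RR5 = 155 / 300 = 0.5167
Difference = 51.67 − 35.88 = 15.79 percentage points

15.8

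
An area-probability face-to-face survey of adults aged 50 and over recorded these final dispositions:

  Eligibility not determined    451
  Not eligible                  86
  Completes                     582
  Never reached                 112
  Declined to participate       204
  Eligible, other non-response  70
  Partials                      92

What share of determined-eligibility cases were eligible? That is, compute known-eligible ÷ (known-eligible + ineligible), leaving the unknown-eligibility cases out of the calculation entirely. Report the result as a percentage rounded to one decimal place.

Determined eligible: 582 + 92 + 204 + 112 + 70 = 1060
e = 1060 / (1060 + 86) = 1060 / 1146 = 0.9250

92.5%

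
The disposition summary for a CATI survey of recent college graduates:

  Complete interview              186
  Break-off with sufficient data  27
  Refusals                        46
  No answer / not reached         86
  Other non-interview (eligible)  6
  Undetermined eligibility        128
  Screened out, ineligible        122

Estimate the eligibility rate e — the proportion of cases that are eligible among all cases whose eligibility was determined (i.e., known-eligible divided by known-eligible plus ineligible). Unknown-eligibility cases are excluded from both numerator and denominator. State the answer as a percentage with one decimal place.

74.2%

Known eligible → 186 + 27 + 46 + 86 + 6 = 351
e = 351 / (351 + 122) = 351 / 473 = 0.7421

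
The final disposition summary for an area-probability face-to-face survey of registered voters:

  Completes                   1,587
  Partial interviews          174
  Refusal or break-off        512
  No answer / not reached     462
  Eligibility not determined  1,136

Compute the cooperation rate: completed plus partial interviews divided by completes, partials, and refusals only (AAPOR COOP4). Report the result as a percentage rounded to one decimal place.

Numerator = 1587 + 174 = 1761
Denom = 1587 + 174 + 512 = 2273
COOP4 = 1761 / 2273 = 0.7747

77.5%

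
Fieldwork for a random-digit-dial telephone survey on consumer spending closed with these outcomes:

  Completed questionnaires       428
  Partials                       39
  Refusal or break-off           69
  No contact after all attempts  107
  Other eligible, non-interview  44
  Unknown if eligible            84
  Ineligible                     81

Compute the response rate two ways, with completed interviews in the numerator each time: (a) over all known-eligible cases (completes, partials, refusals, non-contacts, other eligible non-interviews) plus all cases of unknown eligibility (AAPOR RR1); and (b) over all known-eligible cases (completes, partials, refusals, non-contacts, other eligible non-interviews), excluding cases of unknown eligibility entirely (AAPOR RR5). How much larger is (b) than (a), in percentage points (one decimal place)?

6.8

Numerator = 428
Base = 428 + 39 + 69 + 107 + 44 + 84 = 771
RR1 = 428 / 771 = 0.5551
Base = 428 + 39 + 69 + 107 + 44 = 687
RR5 = 428 / 687 = 0.6230
Difference = 62.30 − 55.51 = 6.79 percentage points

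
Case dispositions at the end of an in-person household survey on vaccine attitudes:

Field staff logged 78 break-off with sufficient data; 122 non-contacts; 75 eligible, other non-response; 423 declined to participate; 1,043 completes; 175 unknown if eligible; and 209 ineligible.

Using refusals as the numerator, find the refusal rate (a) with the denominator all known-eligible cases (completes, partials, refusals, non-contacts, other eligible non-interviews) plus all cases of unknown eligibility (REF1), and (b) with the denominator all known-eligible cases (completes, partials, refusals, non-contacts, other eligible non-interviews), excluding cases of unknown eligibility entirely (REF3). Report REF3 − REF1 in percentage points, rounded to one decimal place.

Top = 423
Base = 1043 + 78 + 423 + 122 + 75 + 175 = 1916
REF1 = 423 / 1916 = 0.2208
Base = 1043 + 78 + 423 + 122 + 75 = 1741
REF3 = 423 / 1741 = 0.2430
Difference = 24.30 − 22.08 = 2.22 percentage points

2.2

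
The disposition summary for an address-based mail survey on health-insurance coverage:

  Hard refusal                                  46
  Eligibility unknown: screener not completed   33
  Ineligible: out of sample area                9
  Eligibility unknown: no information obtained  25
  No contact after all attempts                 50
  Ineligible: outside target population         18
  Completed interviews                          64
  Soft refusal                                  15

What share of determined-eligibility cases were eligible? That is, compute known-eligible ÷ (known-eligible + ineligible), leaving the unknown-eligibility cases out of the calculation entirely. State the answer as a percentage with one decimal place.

Refusals = 46 + 15 = 61
Eligibility not determined = 33 + 25 = 58
Ineligible = 18 + 9 = 27
Eligible (known) = 64 + 61 + 50 = 175
e = 175 / (175 + 27) = 175 / 202 = 0.8663

86.6%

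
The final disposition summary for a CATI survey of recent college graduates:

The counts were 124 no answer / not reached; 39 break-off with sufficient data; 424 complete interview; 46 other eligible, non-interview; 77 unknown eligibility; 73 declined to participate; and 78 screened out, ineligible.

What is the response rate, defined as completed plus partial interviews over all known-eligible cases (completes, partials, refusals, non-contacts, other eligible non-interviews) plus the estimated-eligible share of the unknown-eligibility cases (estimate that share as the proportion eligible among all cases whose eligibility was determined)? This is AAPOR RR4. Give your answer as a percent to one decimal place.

59.7%

Top → 424 + 39 = 463
Eligible (known) → 424 + 39 + 73 + 124 + 46 = 706
e = 706 / (706 + 78) = 706 / 784 = 0.9005
e × U → 0.9005 × 77 = 69.34
Denom → 706 + 69.34 = 775.34
RR4 = 463 / 775.34 = 0.5972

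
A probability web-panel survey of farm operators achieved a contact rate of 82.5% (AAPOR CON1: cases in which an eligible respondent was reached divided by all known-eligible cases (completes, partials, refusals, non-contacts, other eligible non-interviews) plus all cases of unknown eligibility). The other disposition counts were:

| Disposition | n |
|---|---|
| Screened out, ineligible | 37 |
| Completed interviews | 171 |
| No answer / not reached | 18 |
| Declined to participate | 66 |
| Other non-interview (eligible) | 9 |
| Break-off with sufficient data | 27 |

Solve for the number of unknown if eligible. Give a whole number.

40

Top → 171 + 27 + 66 + 9 = 273
CON1 = 273 / D = 0.825
D = 273 / 0.825 = 330.9
Rest of base = 291
unknown if eligible = 330.9 − 291 ≈ 40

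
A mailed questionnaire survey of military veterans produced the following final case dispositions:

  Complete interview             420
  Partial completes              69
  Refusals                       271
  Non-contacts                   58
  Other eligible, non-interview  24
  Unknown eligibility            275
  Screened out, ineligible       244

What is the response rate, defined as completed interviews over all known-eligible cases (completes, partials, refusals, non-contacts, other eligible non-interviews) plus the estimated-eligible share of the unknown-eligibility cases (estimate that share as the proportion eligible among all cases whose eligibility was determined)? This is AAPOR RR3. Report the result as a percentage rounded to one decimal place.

Numerator → 420
Known eligible → 420 + 69 + 271 + 58 + 24 = 842
e = 842 / (842 + 244) = 842 / 1086 = 0.7753
e × U → 0.7753 × 275 = 213.21
Base → 842 + 213.21 = 1055.21
RR3 = 420 / 1055.21 = 0.3980

39.8%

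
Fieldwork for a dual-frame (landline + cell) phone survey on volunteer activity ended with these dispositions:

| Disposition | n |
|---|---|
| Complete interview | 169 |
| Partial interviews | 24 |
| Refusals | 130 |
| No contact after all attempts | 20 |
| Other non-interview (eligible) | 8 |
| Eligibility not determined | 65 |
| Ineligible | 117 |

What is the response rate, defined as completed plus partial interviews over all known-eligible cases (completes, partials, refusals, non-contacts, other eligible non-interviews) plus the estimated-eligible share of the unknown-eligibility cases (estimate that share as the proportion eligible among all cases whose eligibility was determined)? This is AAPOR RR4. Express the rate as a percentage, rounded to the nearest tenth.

48.3%

Num = 169 + 24 = 193
Known eligible = 169 + 24 + 130 + 20 + 8 = 351
e = 351 / (351 + 117) = 351 / 468 = 0.7500
Estimated eligible among unknowns = 0.7500 × 65 = 48.75
Base = 351 + 48.75 = 399.75
RR4 = 193 / 399.75 = 0.4828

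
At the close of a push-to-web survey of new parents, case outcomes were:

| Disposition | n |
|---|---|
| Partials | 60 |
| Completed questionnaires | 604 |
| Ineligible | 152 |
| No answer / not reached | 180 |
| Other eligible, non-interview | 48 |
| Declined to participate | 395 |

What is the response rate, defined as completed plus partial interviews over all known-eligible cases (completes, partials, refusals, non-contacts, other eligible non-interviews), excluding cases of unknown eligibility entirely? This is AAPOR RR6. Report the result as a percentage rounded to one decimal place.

Numerator: 604 + 60 = 664
Denom: 604 + 60 + 395 + 180 + 48 = 1287
RR6 = 664 / 1287 = 0.5159

51.6%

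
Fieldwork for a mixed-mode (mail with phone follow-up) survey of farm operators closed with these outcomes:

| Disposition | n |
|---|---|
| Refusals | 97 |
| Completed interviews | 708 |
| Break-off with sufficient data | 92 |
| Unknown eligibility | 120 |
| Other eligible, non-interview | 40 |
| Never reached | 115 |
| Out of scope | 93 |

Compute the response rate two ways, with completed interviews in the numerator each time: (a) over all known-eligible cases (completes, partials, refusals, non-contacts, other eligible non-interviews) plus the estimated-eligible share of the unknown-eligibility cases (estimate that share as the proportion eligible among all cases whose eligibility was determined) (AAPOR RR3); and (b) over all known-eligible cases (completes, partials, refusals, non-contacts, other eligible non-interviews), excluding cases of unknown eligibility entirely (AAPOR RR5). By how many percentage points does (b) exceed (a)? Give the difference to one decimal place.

6.4

Num: 708
Eligible (known): 708 + 92 + 97 + 115 + 40 = 1052
e = 1052 / (1052 + 93) = 1052 / 1145 = 0.9188
Estimated eligible among unknowns: 0.9188 × 120 = 110.26
Denominator: 1052 + 110.26 = 1162.26
RR3 = 708 / 1162.26 = 0.6092
Denominator: 708 + 92 + 97 + 115 + 40 = 1052
RR5 = 708 / 1052 = 0.6730
Difference = 67.30 − 60.92 = 6.38 percentage points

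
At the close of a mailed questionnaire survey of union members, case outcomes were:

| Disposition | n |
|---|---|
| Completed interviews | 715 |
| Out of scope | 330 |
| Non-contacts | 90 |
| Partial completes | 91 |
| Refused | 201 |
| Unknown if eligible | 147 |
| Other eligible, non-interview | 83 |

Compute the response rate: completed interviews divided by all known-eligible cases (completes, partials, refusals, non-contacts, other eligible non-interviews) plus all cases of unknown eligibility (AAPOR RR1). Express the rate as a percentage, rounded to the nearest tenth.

Top → 715
Base → 715 + 91 + 201 + 90 + 83 + 147 = 1327
RR1 = 715 / 1327 = 0.5388

53.9%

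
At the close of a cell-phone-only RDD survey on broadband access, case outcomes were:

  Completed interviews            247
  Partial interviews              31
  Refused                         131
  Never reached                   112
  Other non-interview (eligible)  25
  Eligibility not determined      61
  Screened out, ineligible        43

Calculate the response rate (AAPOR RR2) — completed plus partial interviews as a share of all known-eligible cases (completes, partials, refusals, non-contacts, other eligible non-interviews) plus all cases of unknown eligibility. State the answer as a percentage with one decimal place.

45.8%

Num = 247 + 31 = 278
Denominator = 247 + 31 + 131 + 112 + 25 + 61 = 607
RR2 = 278 / 607 = 0.4580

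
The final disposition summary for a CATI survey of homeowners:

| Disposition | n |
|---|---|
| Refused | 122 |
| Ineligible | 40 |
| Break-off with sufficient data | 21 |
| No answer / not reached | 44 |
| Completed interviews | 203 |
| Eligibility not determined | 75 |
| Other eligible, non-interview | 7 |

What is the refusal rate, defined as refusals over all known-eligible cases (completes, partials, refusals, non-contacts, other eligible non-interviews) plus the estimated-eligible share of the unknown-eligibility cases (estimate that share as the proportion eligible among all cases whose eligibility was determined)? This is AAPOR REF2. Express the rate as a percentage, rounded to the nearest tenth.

Num: 122
Eligible (known): 203 + 21 + 122 + 44 + 7 = 397
e = 397 / (397 + 40) = 397 / 437 = 0.9085
e × U: 0.9085 × 75 = 68.14
Denominator: 397 + 68.14 = 465.14
REF2 = 122 / 465.14 = 0.2623

26.2%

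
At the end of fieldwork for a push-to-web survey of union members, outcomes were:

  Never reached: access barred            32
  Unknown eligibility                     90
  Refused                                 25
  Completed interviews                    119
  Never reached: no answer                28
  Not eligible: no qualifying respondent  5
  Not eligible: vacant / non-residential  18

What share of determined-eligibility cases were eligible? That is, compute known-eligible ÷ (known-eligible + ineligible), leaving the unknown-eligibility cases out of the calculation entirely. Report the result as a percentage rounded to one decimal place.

89.9%

Never reached = 28 + 32 = 60
Not eligible = 5 + 18 = 23
Known eligible → 119 + 25 + 60 = 204
e = 204 / (204 + 23) = 204 / 227 = 0.8987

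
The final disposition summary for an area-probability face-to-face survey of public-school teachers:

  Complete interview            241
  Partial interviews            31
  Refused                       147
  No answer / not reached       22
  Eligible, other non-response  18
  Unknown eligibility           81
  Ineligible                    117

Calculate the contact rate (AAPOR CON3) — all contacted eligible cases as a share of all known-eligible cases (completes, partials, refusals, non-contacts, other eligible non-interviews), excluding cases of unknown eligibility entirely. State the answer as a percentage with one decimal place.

Top: 241 + 31 + 147 + 18 = 437
Denom: 241 + 31 + 147 + 22 + 18 = 459
CON3 = 437 / 459 = 0.9521

95.2%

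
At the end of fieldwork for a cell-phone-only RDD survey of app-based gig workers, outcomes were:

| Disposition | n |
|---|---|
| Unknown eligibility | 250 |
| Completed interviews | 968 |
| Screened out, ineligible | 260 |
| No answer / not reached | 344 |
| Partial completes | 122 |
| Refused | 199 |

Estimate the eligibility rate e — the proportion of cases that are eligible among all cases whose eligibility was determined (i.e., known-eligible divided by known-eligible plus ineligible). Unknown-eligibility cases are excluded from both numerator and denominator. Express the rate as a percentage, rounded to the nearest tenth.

Determined eligible: 968 + 122 + 199 + 344 = 1633
e = 1633 / (1633 + 260) = 1633 / 1893 = 0.8627

86.3%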